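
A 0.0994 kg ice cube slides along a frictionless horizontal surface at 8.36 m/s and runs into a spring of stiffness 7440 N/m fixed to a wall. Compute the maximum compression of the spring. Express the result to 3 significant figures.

At max compression the cube is momentarily at rest: ½mv² = ½kx²
x = v√(m/k) = 8.36 × √(0.0994/7440) = 0.03056 m

x = 0.0306 m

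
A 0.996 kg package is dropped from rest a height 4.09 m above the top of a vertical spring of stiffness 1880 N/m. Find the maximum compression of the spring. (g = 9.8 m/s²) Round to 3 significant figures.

x = 0.211 m

Take the reference level at the top of the uncompressed spring. At max compression the package has fallen H + x and is momentarily at rest:
mg(H + x) = ½kx²
½(1880)x² − (0.996)(9.8)x − (0.996)(9.8)(4.09) = 0
940.0x² − 9.761x − 39.92 = 0
x = [9.761 + √(95.27 + 150105)]/(2 × 940.0) = 0.2113 m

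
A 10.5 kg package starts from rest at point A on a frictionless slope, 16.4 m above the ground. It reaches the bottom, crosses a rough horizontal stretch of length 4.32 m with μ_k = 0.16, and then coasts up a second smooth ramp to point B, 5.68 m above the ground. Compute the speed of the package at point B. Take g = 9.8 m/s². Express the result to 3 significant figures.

Energy at A: mgh₁ = (10.5)(9.8)(16.4) = 1687.6 J
Friction loss: W_f = μ_k mg d = 71.12 J
At B: ½mv² + mgh₂ = mgh₁ − W_f
½mv² = 1687.6 − 71.12 − 584.47 = 1032.0 J
v = √(2 × 1032.0/10.5) = 14.02 m/s

v = 14.0 m/s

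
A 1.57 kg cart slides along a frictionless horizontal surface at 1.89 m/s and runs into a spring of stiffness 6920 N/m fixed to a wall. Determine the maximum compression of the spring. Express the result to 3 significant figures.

All KE is stored as spring PE at maximum compression: ½mv² = ½kx²
x = v√(m/k) = 1.89 × √(1.57/6920) = 0.02847 m

x = 0.0285 m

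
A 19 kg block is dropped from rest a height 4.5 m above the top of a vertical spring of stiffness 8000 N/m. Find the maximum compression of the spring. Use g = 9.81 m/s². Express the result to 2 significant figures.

x = 0.48 m

Take the reference level at the top of the uncompressed spring. At max compression the block has fallen H + x and is momentarily at rest:
mg(H + x) = ½kx²
½(8000)x² − (19)(9.81)x − (19)(9.81)(4.5) = 0
4000x² − 186.4x − 838.8 = 0
x = [186.4 + √(34741 + 1.3420e+07)]/(2 × 4000) = 0.4818 m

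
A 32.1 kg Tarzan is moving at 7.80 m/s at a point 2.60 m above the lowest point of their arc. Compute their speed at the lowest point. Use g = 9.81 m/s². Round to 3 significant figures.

v = 10.6 m/s

Equating total energy at the two states: ½mv₀² + mgh = ½mv²
The mass cancels from both sides.
v² = v₀² + 2gh = (7.80)² + 2(9.81)(2.60) = 111.85
v = √111.85 = 10.58 m/s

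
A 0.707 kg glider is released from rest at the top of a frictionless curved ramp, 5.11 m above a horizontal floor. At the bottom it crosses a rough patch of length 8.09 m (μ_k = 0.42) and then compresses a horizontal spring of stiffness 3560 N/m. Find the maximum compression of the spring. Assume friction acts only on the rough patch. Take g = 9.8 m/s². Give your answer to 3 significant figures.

x = 0.0816 m

Initial energy: E₁ = mgh = (0.707)(9.8)(5.11) = 35.405 J
Friction removes W_f = μ_k mg d = (0.42)(0.707)(9.8)(8.09) = 23.54 J
Energy reaching the spring: E = 35.405 − 23.54 = 11.863 J
At max compression ½kx² = E ⇒ x = √(2E/k) = √(2 × 11.863/3560) = 0.08164 m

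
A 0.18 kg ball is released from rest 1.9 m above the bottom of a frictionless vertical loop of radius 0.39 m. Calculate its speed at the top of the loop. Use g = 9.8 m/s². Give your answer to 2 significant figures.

Energy conservation: mgh = ½mv_top² + mg(2r)
v_top² = 2g(h − 2r) = 2(9.8)(1.9 − 0.7800) = 21.95
v_top = 4.685 m/s

v = 4.7 m/s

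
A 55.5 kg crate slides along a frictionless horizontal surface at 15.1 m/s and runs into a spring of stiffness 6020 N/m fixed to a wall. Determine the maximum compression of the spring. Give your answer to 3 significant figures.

All KE is stored as spring PE at maximum compression: ½mv² = ½kx²
x = v√(m/k) = 15.1 × √(55.5/6020) = 1.450 m

x = 1.45 m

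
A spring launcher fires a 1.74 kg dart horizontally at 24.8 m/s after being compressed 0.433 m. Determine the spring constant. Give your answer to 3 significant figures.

½kx² = ½mv²
k = mv²/x² = (1.74)(24.8)²/(0.433)² = 5708 N/m

k = 5710 N/m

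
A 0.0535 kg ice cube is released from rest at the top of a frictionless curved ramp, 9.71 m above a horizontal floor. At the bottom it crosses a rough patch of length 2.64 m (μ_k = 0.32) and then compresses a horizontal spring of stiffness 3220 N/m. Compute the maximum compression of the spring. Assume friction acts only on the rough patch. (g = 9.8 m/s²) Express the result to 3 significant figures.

Initial energy: E₁ = mgh = (0.0535)(9.8)(9.71) = 5.0910 J
Friction removes W_f = μ_k mg d = (0.32)(0.0535)(9.8)(2.64) = 0.4429 J
Energy reaching the spring: E = 5.0910 − 0.4429 = 4.6480 J
At max compression ½kx² = E ⇒ x = √(2E/k) = √(2 × 4.6480/3220) = 0.05373 m

x = 0.0537 m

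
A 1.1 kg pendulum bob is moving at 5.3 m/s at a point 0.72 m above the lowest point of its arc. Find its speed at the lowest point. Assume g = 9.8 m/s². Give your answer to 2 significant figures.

By conservation of mechanical energy, ½mv₀² + mgh = ½mv²
v² = v₀² + 2gh = (5.3)² + 2(9.8)(0.72) = 42.202
v = √42.202 = 6.496 m/s

v = 6.5 m/s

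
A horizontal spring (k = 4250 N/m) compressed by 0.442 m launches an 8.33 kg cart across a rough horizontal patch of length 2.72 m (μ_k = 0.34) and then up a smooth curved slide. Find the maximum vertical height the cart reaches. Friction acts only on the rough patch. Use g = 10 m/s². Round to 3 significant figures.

h = 4.06 m

Spring energy: E₀ = ½kx² = ½(4250)(0.442)² = 415.15 J
Friction: W_f = μ_k mg d = (0.34)(8.33)(10)(2.72) = 77.04 J
Energy at base of ramp: E = 415.15 − 77.04 = 338.11 J
At max height all remaining energy is PE: mgh = E ⇒ h = E/(mg) = 338.11/(8.33 × 10) = 4.059 m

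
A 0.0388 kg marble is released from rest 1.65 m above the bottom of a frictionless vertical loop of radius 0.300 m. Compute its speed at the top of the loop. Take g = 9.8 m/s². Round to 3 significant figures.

Energy conservation: mgh = ½mv_top² + mg(2r)
v_top² = 2g(h − 2r) = 2(9.8)(1.65 − 0.6000) = 20.58
v_top = 4.537 m/s

v = 4.54 m/s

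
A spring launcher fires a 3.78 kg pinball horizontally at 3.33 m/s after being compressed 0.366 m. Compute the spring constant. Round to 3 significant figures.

k = 313 N/m

½kx² = ½mv²
k = mv²/x² = (3.78)(3.33)²/(0.366)² = 312.9 N/m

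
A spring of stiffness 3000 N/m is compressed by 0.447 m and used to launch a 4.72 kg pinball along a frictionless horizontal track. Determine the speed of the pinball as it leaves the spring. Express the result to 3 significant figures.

Spring PE converts entirely to kinetic energy: ½kx² = ½mv²
v = x√(k/m) = 0.447 × √(3000/4.72) = 11.27 m/s

v = 11.3 m/s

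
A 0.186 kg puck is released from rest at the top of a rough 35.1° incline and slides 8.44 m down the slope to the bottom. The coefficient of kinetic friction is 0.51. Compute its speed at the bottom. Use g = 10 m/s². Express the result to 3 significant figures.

Work–energy: mg(L sinθ) − μ_k(mg cosθ)L = ½mv²
mgh = mgL sinθ = (0.186)(10)(8.44)sin35.1° = 9.0267 J
W_f = μ_k mg cosθ · L = (0.51)(0.186)(10)cos35.1°·8.44 = 6.550 J
½mv² = 9.0267 − 6.550 = 2.4764 J
v = √(2 × 2.4764/0.186) = 5.160 m/s

v = 5.16 m/s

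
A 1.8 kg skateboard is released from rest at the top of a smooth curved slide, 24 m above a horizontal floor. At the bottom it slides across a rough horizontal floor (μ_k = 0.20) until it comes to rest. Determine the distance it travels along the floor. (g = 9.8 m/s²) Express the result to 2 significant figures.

Applying the work–energy principle:
At rest all PE has been dissipated by friction: mgh = μ_k m g d
d = h/μ_k = 24/0.20 = 120.0 m

d = 120 m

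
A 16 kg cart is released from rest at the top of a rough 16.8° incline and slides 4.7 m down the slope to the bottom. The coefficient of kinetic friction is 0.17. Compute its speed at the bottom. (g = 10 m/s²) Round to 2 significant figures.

v = 3.4 m/s

Work–energy: mg(L sinθ) − μ_k(mg cosθ)L = ½mv²
mgh = mgL sinθ = (16)(10)(4.7)sin16.8° = 217.35 J
W_f = μ_k mg cosθ · L = (0.17)(16)(10)cos16.8°·4.7 = 122.4 J
½mv² = 217.35 − 122.4 = 94.968 J
v = √(2 × 94.968/16) = 3.445 m/s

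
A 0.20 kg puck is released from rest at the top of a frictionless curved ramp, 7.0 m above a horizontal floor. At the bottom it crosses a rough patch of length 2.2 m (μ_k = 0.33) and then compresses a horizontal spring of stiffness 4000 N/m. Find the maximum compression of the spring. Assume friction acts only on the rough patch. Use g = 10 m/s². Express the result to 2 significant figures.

Initial energy: E₁ = mgh = (0.20)(10)(7.0) = 14.000 J
Friction removes W_f = μ_k mg d = (0.33)(0.20)(10)(2.2) = 1.452 J
Energy reaching the spring: E = 14.000 − 1.452 = 12.548 J
At max compression ½kx² = E ⇒ x = √(2E/k) = √(2 × 12.548/4000) = 0.07921 m

x = 0.079 m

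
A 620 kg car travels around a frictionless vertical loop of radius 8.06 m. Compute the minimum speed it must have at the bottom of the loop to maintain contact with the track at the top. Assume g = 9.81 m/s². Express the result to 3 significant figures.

At the top: mg = mv_top²/r ⇒ v_top² = gr = 79.07 m²/s²
Energy from bottom to top (height 2r): ½mv_bot² = ½mv_top² + mg(2r)
v_bot² = gr + 4gr = 5gr = 395.3
v_bot = √(5gr) = 19.88 m/s

v = 19.9 m/s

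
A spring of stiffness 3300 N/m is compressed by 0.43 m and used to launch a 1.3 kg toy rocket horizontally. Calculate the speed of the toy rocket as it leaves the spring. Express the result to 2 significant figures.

v = 22 m/s

Spring PE converts entirely to kinetic energy: ½kx² = ½mv²
v = x√(k/m) = 0.43 × √(3300/1.3) = 21.66 m/s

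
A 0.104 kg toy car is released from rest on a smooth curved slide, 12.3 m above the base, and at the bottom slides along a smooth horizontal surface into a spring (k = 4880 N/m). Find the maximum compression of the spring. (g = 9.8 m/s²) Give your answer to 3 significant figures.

x = 0.0717 m

Gravitational PE at the top equals spring PE at max compression: mgh = ½kx²
x = √(2mgh/k) = √(2 × 0.104 × 9.8 × 12.3 / 4880) = 0.07168 m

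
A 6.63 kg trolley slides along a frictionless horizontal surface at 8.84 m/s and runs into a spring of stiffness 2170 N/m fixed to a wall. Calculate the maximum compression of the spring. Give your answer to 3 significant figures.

x = 0.489 m

At max compression the trolley is momentarily at rest: ½mv² = ½kx²
x = v√(m/k) = 8.84 × √(6.63/2170) = 0.4886 m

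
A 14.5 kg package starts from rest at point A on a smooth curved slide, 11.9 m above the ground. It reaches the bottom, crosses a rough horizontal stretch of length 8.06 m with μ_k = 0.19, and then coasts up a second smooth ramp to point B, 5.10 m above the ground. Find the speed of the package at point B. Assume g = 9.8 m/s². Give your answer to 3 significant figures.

v = 10.2 m/s

Energy at A: mgh₁ = (14.5)(9.8)(11.9) = 1691.0 J
Friction loss: W_f = μ_k mg d = 217.6 J
At B: ½mv² + mgh₂ = mgh₁ − W_f
½mv² = 1691.0 − 217.6 − 724.71 = 748.67 J
v = √(2 × 748.67/14.5) = 10.16 m/s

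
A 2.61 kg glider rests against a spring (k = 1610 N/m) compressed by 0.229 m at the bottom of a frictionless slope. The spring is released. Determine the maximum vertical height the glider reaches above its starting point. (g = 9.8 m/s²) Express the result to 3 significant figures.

h = 1.65 m

At maximum height the glider is at rest, so ½kx² = mgh
h = kx²/(2mg) = (1610)(0.229)²/(2 × 2.61 × 9.8) = 1.650 m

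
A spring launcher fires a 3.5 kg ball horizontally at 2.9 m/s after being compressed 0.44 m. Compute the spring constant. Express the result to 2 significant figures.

Energy stored in the spring equals the launch KE: ½kx² = ½mv²
k = mv²/x² = (3.5)(2.9)²/(0.44)² = 152.0 N/m

k = 150 N/m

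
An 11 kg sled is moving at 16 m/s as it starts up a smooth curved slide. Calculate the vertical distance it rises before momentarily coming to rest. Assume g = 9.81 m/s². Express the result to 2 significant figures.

h = 13 m

By energy conservation, ½mv² = mgh
h = v²/(2g) = 16²/(2 × 9.81) = 13.05 m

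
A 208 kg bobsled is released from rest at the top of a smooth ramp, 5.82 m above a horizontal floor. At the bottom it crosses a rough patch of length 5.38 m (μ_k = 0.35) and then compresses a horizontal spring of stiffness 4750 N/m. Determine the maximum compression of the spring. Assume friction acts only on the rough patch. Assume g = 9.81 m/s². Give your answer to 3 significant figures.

Initial energy: E₁ = mgh = (208)(9.81)(5.82) = 11876 J
Friction removes W_f = μ_k mg d = (0.35)(208)(9.81)(5.38) = 3842 J
Energy reaching the spring: E = 11876 − 3842 = 8033.4 J
At max compression ½kx² = E ⇒ x = √(2E/k) = √(2 × 8033.4/4750) = 1.839 m

x = 1.84 m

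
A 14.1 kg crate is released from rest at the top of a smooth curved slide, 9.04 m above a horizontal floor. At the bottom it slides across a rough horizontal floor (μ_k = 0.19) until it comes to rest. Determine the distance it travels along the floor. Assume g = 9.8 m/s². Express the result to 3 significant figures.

d = 47.6 m

Energy at the top = energy at the end + work done against friction:
At rest all PE has been dissipated by friction: mgh = μ_k m g d
d = h/μ_k = 9.04/0.19 = 47.58 m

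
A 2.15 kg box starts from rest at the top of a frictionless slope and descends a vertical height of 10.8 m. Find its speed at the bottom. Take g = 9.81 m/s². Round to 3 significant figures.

v = 14.6 m/s

Energy conservation between the two points: mgh = ½mv²
v = √(2gh) = √(2 × 9.81 × 10.8) = √211.90 = 14.56 m/s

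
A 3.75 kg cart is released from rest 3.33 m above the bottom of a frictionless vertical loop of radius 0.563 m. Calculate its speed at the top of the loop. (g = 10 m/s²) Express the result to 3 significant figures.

v = 6.64 m/s

Energy conservation: mgh = ½mv_top² + mg(2r)
v_top² = 2g(h − 2r) = 2(10)(3.33 − 1.126) = 44.08
v_top = 6.639 m/s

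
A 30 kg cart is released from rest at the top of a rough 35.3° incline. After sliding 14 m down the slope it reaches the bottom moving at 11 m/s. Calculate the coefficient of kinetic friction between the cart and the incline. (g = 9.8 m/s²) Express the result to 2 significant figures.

mgh = ½mv² + μ_k (mg cosθ) L, with h = L sinθ
mgL sinθ = 2378.5 J; ½mv² = 1815.0 J
W_f = 2378.5 − 1815.0 = 563.5 J
μ_k = W_f/(mg cosθ · L) = 563.5/(239.9 × 14) = 0.1677

μ_k = 0.17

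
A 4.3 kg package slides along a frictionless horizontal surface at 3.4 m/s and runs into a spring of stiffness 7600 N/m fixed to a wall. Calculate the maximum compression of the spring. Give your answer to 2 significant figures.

All KE is stored as spring PE at maximum compression: ½mv² = ½kx²
x = v√(m/k) = 3.4 × √(4.3/7600) = 0.08087 m

x = 0.081 m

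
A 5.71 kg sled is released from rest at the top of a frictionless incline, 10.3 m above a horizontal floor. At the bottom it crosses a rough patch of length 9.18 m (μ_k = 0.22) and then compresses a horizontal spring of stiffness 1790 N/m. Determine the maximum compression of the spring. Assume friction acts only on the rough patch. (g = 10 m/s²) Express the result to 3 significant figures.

Initial energy: E₁ = mgh = (5.71)(10)(10.3) = 588.13 J
Friction removes W_f = μ_k mg d = (0.22)(5.71)(10)(9.18) = 115.3 J
Energy reaching the spring: E = 588.13 − 115.3 = 472.81 J
At max compression ½kx² = E ⇒ x = √(2E/k) = √(2 × 472.81/1790) = 0.7268 m

x = 0.727 m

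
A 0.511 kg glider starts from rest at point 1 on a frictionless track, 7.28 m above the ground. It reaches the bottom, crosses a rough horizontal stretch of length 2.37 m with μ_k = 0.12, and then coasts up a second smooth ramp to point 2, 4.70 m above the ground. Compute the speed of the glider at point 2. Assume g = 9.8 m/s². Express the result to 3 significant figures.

Energy at 1: mgh₁ = (0.511)(9.8)(7.28) = 36.457 J
Friction loss: W_f = μ_k mg d = 1.424 J
At 2: ½mv² + mgh₂ = mgh₁ − W_f
½mv² = 36.457 − 1.424 − 23.537 = 11.496 J
v = √(2 × 11.496/0.511) = 6.708 m/s

v = 6.71 m/s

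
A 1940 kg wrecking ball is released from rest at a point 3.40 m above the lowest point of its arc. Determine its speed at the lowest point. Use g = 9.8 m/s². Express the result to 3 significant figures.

v = 8.16 m/s

By conservation of mechanical energy, mgh = ½mv²
v = √(2gh) = √(2 × 9.8 × 3.40) = √66.640 = 8.163 m/s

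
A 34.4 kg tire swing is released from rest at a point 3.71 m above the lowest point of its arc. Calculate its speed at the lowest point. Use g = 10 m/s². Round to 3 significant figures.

v = 8.61 m/s

Mechanical energy is conserved (no friction): mgh = ½mv²
The mass cancels from both sides.
v = √(2gh) = √(2 × 10 × 3.71) = √74.200 = 8.614 m/s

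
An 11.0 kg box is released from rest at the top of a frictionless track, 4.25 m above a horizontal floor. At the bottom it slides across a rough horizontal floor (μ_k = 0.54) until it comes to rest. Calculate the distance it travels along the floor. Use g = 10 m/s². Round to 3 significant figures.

Energy at the top = energy at the end + work done against friction:
At rest all PE has been dissipated by friction: mgh = μ_k m g d
d = h/μ_k = 4.25/0.54 = 7.870 m

d = 7.87 m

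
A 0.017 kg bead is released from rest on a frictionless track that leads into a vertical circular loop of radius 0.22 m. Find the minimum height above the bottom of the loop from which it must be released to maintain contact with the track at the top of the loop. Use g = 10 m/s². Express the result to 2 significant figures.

h = 0.55 m

At the top, for minimum speed gravity alone supplies the centripetal force: mg = mv_top²/r ⇒ v_top² = gr = 2.200 m²/s²
Energy conservation from release height h to the top (height 2r): mgh = ½mv_top² + mg(2r)
h = v_top²/(2g) + 2r = r/2 + 2r = 5r/2 = 0.5500 m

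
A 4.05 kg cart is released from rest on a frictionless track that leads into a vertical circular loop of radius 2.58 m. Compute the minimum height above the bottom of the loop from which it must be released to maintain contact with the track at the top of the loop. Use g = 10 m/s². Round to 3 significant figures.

At the top, for minimum speed gravity alone supplies the centripetal force: mg = mv_top²/r ⇒ v_top² = gr = 25.80 m²/s²
Energy conservation from release height h to the top (height 2r): mgh = ½mv_top² + mg(2r)
h = v_top²/(2g) + 2r = r/2 + 2r = 5r/2 = 6.450 m

h = 6.45 m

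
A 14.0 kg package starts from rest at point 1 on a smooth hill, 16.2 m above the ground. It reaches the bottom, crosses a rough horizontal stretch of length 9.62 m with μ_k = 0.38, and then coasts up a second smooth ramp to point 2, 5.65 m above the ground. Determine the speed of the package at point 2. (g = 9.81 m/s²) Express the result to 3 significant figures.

Energy at 1: mgh₁ = (14.0)(9.81)(16.2) = 2224.9 J
Friction loss: W_f = μ_k mg d = 502.1 J
At 2: ½mv² + mgh₂ = mgh₁ − W_f
½mv² = 2224.9 − 502.1 − 775.97 = 946.88 J
v = √(2 × 946.88/14.0) = 11.63 m/s

v = 11.6 m/s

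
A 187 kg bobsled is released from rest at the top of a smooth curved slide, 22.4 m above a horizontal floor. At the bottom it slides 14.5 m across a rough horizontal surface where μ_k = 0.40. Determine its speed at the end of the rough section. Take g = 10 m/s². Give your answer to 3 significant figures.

Applying the work–energy principle:
mgh = ½mv² + μ_k m g d
W_f = μ_k mg d = (0.40)(187)(10)(14.5) = 10846 J
½mv² = mgh − W_f = 41888 − 10846 = 31042 J
v = √(2 × 31042/187) = 18.22 m/s

v = 18.2 m/s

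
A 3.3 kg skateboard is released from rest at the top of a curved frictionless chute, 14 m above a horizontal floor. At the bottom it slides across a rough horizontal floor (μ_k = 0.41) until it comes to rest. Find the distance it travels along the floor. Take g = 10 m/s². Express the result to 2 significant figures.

d = 34 m

Energy bookkeeping (friction removes W_f = μ_k N d):
At rest all PE has been dissipated by friction: mgh = μ_k m g d
d = h/μ_k = 14/0.41 = 34.15 m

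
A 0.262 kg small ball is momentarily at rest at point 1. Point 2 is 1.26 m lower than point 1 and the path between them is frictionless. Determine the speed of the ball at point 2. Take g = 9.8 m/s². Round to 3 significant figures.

v = 4.97 m/s

Equating total energy at the two states: mgh = ½mv²
v = √(2gh) = √(2 × 9.8 × 1.26) = √24.696 = 4.970 m/s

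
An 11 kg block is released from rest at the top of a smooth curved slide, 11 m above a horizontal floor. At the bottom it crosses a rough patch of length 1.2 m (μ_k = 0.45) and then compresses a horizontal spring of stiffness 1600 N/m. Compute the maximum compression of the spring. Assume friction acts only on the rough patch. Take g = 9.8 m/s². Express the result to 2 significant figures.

Initial energy: E₁ = mgh = (11)(9.8)(11) = 1185.8 J
Friction removes W_f = μ_k mg d = (0.45)(11)(9.8)(1.2) = 58.21 J
Energy reaching the spring: E = 1185.8 − 58.21 = 1127.6 J
At max compression ½kx² = E ⇒ x = √(2E/k) = √(2 × 1127.6/1600) = 1.187 m

x = 1.2 m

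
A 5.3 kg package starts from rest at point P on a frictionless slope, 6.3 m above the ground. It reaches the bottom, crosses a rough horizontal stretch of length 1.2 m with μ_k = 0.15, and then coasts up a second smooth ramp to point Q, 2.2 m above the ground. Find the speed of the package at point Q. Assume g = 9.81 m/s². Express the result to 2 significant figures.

Energy at P: mgh₁ = (5.3)(9.81)(6.3) = 327.56 J
Friction loss: W_f = μ_k mg d = 9.359 J
At Q: ½mv² + mgh₂ = mgh₁ − W_f
½mv² = 327.56 − 9.359 − 114.38 = 203.81 J
v = √(2 × 203.81/5.3) = 8.770 m/s

v = 8.8 m/s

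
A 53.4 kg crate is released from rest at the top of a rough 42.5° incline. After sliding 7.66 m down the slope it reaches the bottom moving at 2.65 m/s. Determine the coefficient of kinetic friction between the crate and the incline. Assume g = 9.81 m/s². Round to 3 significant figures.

μ_k = 0.853

mgh = ½mv² + μ_k (mg cosθ) L, with h = L sinθ
mgL sinθ = 2711.0 J; ½mv² = 187.50 J
W_f = 2711.0 − 187.50 = 2523 J
μ_k = W_f/(mg cosθ · L) = 2523/(386.2 × 7.66) = 0.8530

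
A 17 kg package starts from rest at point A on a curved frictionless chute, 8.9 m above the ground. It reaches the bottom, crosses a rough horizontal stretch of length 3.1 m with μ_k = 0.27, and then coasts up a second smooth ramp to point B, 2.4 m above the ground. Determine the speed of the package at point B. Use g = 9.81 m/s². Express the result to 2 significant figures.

v = 11 m/s

Energy at A: mgh₁ = (17)(9.81)(8.9) = 1484.3 J
Friction loss: W_f = μ_k mg d = 139.6 J
At B: ½mv² + mgh₂ = mgh₁ − W_f
½mv² = 1484.3 − 139.6 − 400.25 = 944.42 J
v = √(2 × 944.42/17) = 10.54 m/s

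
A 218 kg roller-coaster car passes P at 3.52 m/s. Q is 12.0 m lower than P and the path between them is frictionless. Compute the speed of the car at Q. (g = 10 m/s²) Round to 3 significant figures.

Energy conservation between the two points: ½mv₀² + mgh = ½mv²
v² = v₀² + 2gh = (3.52)² + 2(10)(12.0) = 252.39
v = √252.39 = 15.89 m/s

v = 15.9 m/s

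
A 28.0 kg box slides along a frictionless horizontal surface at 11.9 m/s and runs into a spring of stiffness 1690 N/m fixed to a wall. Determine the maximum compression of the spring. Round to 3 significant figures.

Conservation of energy between contact and max compression: ½mv² = ½kx²
x = v√(m/k) = 11.9 × √(28.0/1690) = 1.532 m

x = 1.53 m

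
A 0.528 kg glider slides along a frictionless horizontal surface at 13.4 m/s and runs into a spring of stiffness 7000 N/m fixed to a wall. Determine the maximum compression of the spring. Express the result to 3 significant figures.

x = 0.116 m

Conservation of energy between contact and max compression: ½mv² = ½kx²
x = v√(m/k) = 13.4 × √(0.528/7000) = 0.1164 m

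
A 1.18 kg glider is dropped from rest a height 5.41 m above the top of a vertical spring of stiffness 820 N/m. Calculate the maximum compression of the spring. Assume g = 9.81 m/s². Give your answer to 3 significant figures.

x = 0.405 m

Let x be the compression. The total drop is H + x, and the glider is instantaneously at rest at max compression, so energy conservation gives:
mg(H + x) = ½kx²
½(820)x² − (1.18)(9.81)x − (1.18)(9.81)(5.41) = 0
410.0x² − 11.58x − 62.63 = 0
x = [11.58 + √(134.0 + 102705)]/(2 × 410.0) = 0.4052 m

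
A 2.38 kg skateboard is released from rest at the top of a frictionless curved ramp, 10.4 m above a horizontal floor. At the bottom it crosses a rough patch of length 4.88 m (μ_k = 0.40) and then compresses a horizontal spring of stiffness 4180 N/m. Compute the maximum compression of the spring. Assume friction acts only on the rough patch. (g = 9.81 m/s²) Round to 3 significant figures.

x = 0.307 m

Initial energy: E₁ = mgh = (2.38)(9.81)(10.4) = 242.82 J
Friction removes W_f = μ_k mg d = (0.40)(2.38)(9.81)(4.88) = 45.57 J
Energy reaching the spring: E = 242.82 − 45.57 = 197.24 J
At max compression ½kx² = E ⇒ x = √(2E/k) = √(2 × 197.24/4180) = 0.3072 m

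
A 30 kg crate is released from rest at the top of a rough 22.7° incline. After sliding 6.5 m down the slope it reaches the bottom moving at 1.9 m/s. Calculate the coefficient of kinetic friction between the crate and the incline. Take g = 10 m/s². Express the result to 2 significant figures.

mgh = ½mv² + μ_k (mg cosθ) L, with h = L sinθ
mgL sinθ = 752.52 J; ½mv² = 54.150 J
W_f = 752.52 − 54.150 = 698.4 J
μ_k = W_f/(mg cosθ · L) = 698.4/(276.8 × 6.5) = 0.3882

μ_k = 0.39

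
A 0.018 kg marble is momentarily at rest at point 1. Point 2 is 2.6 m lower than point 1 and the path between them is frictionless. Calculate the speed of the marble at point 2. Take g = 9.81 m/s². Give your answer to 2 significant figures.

By conservation of mechanical energy, mgh = ½mv²
v = √(2gh) = √(2 × 9.81 × 2.6) = √51.012 = 7.142 m/s

v = 7.1 m/s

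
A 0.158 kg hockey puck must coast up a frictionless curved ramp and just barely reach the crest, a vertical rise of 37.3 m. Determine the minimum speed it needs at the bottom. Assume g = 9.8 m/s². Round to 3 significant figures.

v = 27.0 m/s

At the top it is momentarily at rest, so all KE converts to PE: ½mv² = mgh
v = √(2gh) = √(2 × 9.8 × 37.3) = 27.04 m/s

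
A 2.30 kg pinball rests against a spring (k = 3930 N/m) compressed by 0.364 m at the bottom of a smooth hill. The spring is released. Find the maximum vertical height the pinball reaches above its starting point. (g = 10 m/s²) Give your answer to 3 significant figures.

Energy conservation from release to the highest point: ½kx² = mgh
h = kx²/(2mg) = (3930)(0.364)²/(2 × 2.30 × 10) = 11.32 m

h = 11.3 m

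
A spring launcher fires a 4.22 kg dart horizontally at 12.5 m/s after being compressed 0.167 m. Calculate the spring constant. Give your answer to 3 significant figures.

Spring PE at full compression equals KE at release: ½kx² = ½mv²
k = mv²/x² = (4.22)(12.5)²/(0.167)² = 23643 N/m

k = 23600 N/m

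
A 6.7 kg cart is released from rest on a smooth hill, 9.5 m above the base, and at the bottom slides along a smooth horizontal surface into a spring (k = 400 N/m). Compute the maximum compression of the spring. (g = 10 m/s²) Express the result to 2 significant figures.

x = 1.8 m

Gravitational PE at the top equals spring PE at max compression: mgh = ½kx²
x = √(2mgh/k) = √(2 × 6.7 × 10 × 9.5 / 400) = 1.784 m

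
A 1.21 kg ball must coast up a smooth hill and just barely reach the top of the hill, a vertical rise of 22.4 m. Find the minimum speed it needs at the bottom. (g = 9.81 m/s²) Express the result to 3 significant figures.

At the top it is momentarily at rest, so all KE converts to PE: ½mv² = mgh
v = √(2gh) = √(2 × 9.81 × 22.4) = 20.96 m/s

v = 21.0 m/s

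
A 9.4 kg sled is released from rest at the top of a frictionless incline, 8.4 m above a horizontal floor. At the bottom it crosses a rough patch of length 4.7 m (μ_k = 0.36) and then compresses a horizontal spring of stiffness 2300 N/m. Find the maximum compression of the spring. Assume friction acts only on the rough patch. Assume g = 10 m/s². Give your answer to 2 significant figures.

x = 0.74 m

Initial energy: E₁ = mgh = (9.4)(10)(8.4) = 789.60 J
Friction removes W_f = μ_k mg d = (0.36)(9.4)(10)(4.7) = 159.0 J
Energy reaching the spring: E = 789.60 − 159.0 = 630.55 J
At max compression ½kx² = E ⇒ x = √(2E/k) = √(2 × 630.55/2300) = 0.7405 m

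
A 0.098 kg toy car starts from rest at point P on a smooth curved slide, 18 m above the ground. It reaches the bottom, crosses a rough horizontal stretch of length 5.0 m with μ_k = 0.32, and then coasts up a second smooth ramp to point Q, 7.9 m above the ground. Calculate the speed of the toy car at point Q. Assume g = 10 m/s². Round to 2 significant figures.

Energy at P: mgh₁ = (0.098)(10)(18) = 17.640 J
Friction loss: W_f = μ_k mg d = 1.568 J
At Q: ½mv² + mgh₂ = mgh₁ − W_f
½mv² = 17.640 − 1.568 − 7.7420 = 8.3300 J
v = √(2 × 8.3300/0.098) = 13.04 m/s

v = 13 m/s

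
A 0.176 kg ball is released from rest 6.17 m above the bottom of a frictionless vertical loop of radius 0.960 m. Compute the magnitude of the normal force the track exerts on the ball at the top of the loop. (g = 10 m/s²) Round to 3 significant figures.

Energy from release to top (height 2r): mgh = ½mv_top² + mg(2r)
v_top² = 2g(h − 2r) = 2(10)(6.17 − 1.920) = 85.000 m²/s²
At the top, both N and weight point toward the centre: N + mg = mv_top²/r
N = m(v_top²/r − g) = 0.176(85.000/0.960 − 10) = 13.82 N

N = 13.8 N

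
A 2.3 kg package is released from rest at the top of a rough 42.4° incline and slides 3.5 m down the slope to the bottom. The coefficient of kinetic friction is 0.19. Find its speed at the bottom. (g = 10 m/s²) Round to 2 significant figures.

Energy: mgh = ½mv² + W_f, with h = L sinθ and W_f = μ_k (mg cosθ) L
mgh = mgL sinθ = (2.3)(10)(3.5)sin42.4° = 54.281 J
W_f = μ_k mg cosθ · L = (0.19)(2.3)(10)cos42.4°·3.5 = 11.29 J
½mv² = 54.281 − 11.29 = 42.987 J
v = √(2 × 42.987/2.3) = 6.114 m/s

v = 6.1 m/s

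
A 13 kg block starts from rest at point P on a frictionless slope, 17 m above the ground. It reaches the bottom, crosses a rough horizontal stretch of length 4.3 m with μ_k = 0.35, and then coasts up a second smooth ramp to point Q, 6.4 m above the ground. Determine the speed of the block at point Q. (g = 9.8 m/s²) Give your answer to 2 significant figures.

v = 13 m/s

Energy at P: mgh₁ = (13)(9.8)(17) = 2165.8 J
Friction loss: W_f = μ_k mg d = 191.7 J
At Q: ½mv² + mgh₂ = mgh₁ − W_f
½mv² = 2165.8 − 191.7 − 815.36 = 1158.7 J
v = √(2 × 1158.7/13) = 13.35 m/s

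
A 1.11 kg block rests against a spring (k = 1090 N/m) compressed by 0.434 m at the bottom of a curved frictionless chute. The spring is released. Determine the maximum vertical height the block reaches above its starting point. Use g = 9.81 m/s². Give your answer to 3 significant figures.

All spring PE becomes gravitational PE at the highest point: ½kx² = mgh
h = kx²/(2mg) = (1090)(0.434)²/(2 × 1.11 × 9.81) = 9.427 m

h = 9.43 m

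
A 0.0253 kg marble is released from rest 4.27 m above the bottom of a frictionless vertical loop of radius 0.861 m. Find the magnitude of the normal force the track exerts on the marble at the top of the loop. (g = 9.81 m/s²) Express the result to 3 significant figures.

Energy from release to top (height 2r): mgh = ½mv_top² + mg(2r)
v_top² = 2g(h − 2r) = 2(9.81)(4.27 − 1.722) = 49.992 m²/s²
At the top, both N and weight point toward the centre: N + mg = mv_top²/r
N = m(v_top²/r − g) = 0.0253(49.992/0.861 − 9.81) = 1.221 N

N = 1.22 N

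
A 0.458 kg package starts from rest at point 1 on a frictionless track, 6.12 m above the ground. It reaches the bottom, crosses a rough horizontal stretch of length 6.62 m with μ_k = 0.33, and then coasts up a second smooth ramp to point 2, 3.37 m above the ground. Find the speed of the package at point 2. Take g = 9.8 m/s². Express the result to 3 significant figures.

Energy at 1: mgh₁ = (0.458)(9.8)(6.12) = 27.469 J
Friction loss: W_f = μ_k mg d = 9.805 J
At 2: ½mv² + mgh₂ = mgh₁ − W_f
½mv² = 27.469 − 9.805 − 15.126 = 2.5377 J
v = √(2 × 2.5377/0.458) = 3.329 m/s

v = 3.33 m/s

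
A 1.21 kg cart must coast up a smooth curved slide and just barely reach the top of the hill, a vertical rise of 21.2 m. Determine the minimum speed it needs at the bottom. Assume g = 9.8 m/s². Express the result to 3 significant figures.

v = 20.4 m/s

At the top it is momentarily at rest, so all KE converts to PE: ½mv² = mgh
v = √(2gh) = √(2 × 9.8 × 21.2) = 20.38 m/s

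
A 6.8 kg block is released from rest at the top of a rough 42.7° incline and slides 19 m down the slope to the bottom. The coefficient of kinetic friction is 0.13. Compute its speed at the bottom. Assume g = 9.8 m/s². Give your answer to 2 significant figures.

v = 15 m/s

Taking the bottom as reference, mgh = ½mv² + μ_k N L with h = L sinθ, N = mg cosθ:
mgh = mgL sinθ = (6.8)(9.8)(19)sin42.7° = 858.66 J
W_f = μ_k mg cosθ · L = (0.13)(6.8)(9.8)cos42.7°·19 = 121.0 J
½mv² = 858.66 − 121.0 = 737.69 J
v = √(2 × 737.69/6.8) = 14.73 m/s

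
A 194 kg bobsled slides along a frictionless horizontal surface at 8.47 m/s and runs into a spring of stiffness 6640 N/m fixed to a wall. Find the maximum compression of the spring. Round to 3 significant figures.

x = 1.45 m

Conservation of energy between contact and max compression: ½mv² = ½kx²
x = v√(m/k) = 8.47 × √(194/6640) = 1.448 m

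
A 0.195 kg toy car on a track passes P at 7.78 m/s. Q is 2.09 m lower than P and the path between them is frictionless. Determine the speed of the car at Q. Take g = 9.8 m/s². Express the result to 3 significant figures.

v = 10.1 m/s

Equating total energy at the two states: ½mv₀² + mgh = ½mv²
v² = v₀² + 2gh = (7.78)² + 2(9.8)(2.09) = 101.49
v = √101.49 = 10.07 m/s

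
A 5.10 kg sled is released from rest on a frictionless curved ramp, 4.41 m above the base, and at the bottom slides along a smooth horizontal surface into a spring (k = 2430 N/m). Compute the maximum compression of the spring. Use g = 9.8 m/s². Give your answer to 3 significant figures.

Gravitational PE at the top equals spring PE at max compression: mgh = ½kx²
x = √(2mgh/k) = √(2 × 5.10 × 9.8 × 4.41 / 2430) = 0.4259 m

x = 0.426 m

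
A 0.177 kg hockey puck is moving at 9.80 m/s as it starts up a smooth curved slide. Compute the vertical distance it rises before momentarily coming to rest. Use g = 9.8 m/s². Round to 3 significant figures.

Setting KE at the bottom equal to PE gained: ½mv² = mgh
h = v²/(2g) = 9.80²/(2 × 9.8) = 4.900 m

h = 4.90 m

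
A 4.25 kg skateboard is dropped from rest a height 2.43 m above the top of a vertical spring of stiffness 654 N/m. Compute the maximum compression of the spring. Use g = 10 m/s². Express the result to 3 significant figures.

Let x be the compression. The total drop is H + x, and the skateboard is instantaneously at rest at max compression, so energy conservation gives:
mg(H + x) = ½kx²
½(654)x² − (4.25)(10)x − (4.25)(10)(2.43) = 0
327.0x² − 42.50x − 103.3 = 0
x = [42.50 + √(1806 + 135084)]/(2 × 327.0) = 0.6307 m

x = 0.631 m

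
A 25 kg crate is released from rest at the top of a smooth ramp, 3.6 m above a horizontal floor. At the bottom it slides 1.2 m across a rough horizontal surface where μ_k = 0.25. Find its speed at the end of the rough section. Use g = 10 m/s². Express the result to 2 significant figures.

v = 8.1 m/s

Energy at the top = energy at the end + work done against friction:
mgh = ½mv² + μ_k m g d
W_f = μ_k mg d = (0.25)(25)(10)(1.2) = 75.00 J
½mv² = mgh − W_f = 900.00 − 75.00 = 825.00 J
v = √(2 × 825.00/25) = 8.124 m/s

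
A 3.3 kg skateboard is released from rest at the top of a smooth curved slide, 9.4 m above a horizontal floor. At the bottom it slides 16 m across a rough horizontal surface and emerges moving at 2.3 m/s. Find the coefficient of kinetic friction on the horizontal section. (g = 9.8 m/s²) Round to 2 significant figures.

μ_k = 0.57

Energy at the top = energy at the end + work done against friction:
mgh = ½mv² + μ_k m g d
mgh = 304.00 J; ½mv² = 8.7285 J
W_f = 304.00 − 8.7285 = 295.3 J
μ_k = W_f/(mg·d) = 295.3/(32.34 × 16) = 0.5706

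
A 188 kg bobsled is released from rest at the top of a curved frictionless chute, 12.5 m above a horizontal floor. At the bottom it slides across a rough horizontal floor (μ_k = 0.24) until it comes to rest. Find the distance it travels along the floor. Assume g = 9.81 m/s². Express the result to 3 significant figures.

Energy bookkeeping (friction removes W_f = μ_k N d):
At rest all PE has been dissipated by friction: mgh = μ_k m g d
d = h/μ_k = 12.5/0.24 = 52.08 m

d = 52.1 m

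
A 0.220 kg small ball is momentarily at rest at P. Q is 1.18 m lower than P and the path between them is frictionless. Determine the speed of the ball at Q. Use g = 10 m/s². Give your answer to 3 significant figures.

By conservation of mechanical energy, mgh = ½mv²
v = √(2gh) = √(2 × 10 × 1.18) = √23.600 = 4.858 m/s

v = 4.86 m/s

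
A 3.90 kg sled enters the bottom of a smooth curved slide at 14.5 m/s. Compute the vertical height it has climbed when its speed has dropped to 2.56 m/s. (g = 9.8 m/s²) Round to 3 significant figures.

h = 10.4 m

Energy balance between the two points: ½mv₁² = ½mv₂² + mgh
h = (v₁² − v₂²)/(2g) = (14.5² − 2.56²)/(2 × 9.8) = 10.39 m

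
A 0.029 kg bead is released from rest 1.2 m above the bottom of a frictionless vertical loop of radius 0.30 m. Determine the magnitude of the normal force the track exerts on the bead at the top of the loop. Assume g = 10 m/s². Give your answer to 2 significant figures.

N = 0.87 N

Energy from release to top (height 2r): mgh = ½mv_top² + mg(2r)
v_top² = 2g(h − 2r) = 2(10)(1.2 − 0.6000) = 12.000 m²/s²
At the top, both N and weight point toward the centre: N + mg = mv_top²/r
N = m(v_top²/r − g) = 0.029(12.000/0.30 − 10) = 0.8700 N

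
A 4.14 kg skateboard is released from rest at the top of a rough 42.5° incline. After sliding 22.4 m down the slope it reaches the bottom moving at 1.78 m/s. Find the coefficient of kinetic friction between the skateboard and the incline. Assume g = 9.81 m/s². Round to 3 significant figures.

μ_k = 0.907

mgh = ½mv² + μ_k (mg cosθ) L, with h = L sinθ
mgL sinθ = 614.61 J; ½mv² = 6.5586 J
W_f = 614.61 − 6.5586 = 608.1 J
μ_k = W_f/(mg cosθ · L) = 608.1/(29.94 × 22.4) = 0.9066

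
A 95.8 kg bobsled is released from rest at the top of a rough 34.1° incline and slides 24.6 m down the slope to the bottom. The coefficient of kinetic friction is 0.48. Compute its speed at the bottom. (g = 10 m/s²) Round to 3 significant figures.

v = 8.96 m/s

Energy: mgh = ½mv² + W_f, with h = L sinθ and W_f = μ_k (mg cosθ) L
mgh = mgL sinθ = (95.8)(10)(24.6)sin34.1° = 13212 J
W_f = μ_k mg cosθ · L = (0.48)(95.8)(10)cos34.1°·24.6 = 9367 J
½mv² = 13212 − 9367 = 3845.4 J
v = √(2 × 3845.4/95.8) = 8.960 m/s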